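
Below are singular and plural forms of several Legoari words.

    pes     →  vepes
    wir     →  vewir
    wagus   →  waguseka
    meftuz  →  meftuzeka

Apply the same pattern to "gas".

"gas" has 1 vowel. The stems with 1 vowel (pes → vepes, wir → vewir) add the prefix ve-.
So gas → vegas.

vegas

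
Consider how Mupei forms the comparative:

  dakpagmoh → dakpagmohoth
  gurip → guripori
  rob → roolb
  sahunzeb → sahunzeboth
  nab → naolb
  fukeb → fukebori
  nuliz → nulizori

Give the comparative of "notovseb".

notovseboth

nab and fukeb both end in -b yet inflect differently (naolb, fukebori), so the final letter is not what conditions the rule; the number of vowels is.
"notovseb" has 3 vowels. The stems with 3 vowels (sahunzeb → sahunzeboth, dakpagmoh → dakpagmohoth) add -oth.
So notovseb → notovseboth.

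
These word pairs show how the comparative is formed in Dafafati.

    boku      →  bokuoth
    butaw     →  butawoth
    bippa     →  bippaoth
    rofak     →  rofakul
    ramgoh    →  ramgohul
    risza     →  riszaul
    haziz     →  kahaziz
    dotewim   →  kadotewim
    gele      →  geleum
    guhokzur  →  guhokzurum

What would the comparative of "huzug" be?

bippa and risza both end in -a yet inflect differently (bippaoth, riszaul), so the final letter is not what conditions the rule; the first letter is.
"huzug" begins with h-. The one such stem in the data (haziz → kahaziz) adds the prefix ka-, so the same rule applies.
So huzug → kahuzug.

kahuzug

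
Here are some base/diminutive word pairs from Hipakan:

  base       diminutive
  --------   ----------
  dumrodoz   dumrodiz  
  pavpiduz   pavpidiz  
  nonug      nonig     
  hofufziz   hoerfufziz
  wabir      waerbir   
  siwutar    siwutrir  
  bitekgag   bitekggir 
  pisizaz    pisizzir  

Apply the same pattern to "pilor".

dumrodoz and hofufziz both end in -z yet inflect differently (dumrodiz, hoerfufziz), so the final letter is not what conditions the rule; the last vowel is.
"pilor" has last vowel 'o'. The one such stem in the data (dumrodoz → dumrodiz) changes the last vowel to 'i' (as do pavpiduz, nonug), so the same rule applies.
The other patterns: stems whose last vowel is 'i' insert -er- after the first vowel; stems whose last vowel is 'a' delete the last vowel and add -ir.
So pilor → pilir.

pilir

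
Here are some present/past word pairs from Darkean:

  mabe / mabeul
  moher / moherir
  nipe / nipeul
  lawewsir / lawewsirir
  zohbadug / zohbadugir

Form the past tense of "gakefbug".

gakefbugir

moher and mabe both have last vowel 'e' yet inflect differently (moherir, mabeul), so the last vowel is not what conditions the rule; whether the stem ends in a vowel or a consonant is.
"gakefbug" ends in a consonant. The stems ending in a consonant (moher → moherir, zohbadug → zohbadugir, lawewsir → lawewsirir) add -ir.
The other pattern: stems ending in a vowel add -ul.
So gakefbug → gakefbugir.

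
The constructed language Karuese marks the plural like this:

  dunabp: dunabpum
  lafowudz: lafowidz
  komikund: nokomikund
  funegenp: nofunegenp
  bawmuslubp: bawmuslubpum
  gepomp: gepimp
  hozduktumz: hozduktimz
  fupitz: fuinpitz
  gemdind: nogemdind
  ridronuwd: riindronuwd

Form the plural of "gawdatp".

gainwdatp

ridronuwd and gemdind both end in -d yet inflect differently (riindronuwd, nogemdind), so the final letter is not what conditions the rule; the second-to-last letter is.
"gawdatp" has second-to-last letter 't'. The one such stem in the data (fupitz → fuinpitz) inserts -in- after the first vowel (as does ridronuwd), so the same rule applies.
So gawdatp → gainwdatp.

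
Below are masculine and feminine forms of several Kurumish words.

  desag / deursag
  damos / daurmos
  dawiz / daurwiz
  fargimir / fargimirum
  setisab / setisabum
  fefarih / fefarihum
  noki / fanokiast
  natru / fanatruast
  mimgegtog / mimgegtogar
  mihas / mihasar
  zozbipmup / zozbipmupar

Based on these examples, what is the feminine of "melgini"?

desag and mimgegtog both end in -g yet inflect differently (deursag, mimgegtogar), so the final letter is not what conditions the rule; the first letter is.
"melgini" begins with m-. The stems beginning with m- (mimgegtog → mimgegtogar, mihas → mihasar) add -ar.
So melgini → melginiar.

melginiar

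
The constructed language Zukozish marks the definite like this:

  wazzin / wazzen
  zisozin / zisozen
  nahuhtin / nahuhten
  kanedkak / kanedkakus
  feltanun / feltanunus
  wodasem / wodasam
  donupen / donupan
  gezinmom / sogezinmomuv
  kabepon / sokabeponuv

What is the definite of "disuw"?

disuwus

"disuw" has last vowel 'u'. The one such stem in the data (feltanun → feltanunus) adds -us, so the same rule applies.
The other patterns: stems whose last vowel is 'i' change the last vowel to 'e'; stems whose last vowel is 'e' change the last vowel to 'a'; stems whose last vowel is 'o' add so- … -uv around the stem.
So disuw → disuwus.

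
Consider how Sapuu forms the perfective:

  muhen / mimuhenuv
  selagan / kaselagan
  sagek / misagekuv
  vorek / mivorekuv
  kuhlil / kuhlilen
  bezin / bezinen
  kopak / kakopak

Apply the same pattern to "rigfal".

muhen and bezin both end in -n yet inflect differently (mimuhenuv, bezinen), so the final letter is not what conditions the rule; the last vowel is.
"rigfal" has last vowel 'a'. The stems whose last vowel is 'a' (kopak → kakopak, selagan → kaselagan) add the prefix ka-.
The other patterns: stems whose last vowel is 'e' add mi- … -uv around the stem; stems whose last vowel is 'i' add -en.
So rigfal → karigfal.

karigfal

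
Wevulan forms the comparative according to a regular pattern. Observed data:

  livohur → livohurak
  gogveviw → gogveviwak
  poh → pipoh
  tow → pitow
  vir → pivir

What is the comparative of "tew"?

gogveviw and tow both end in -w yet inflect differently (gogveviwak, pitow), so the final letter is not what conditions the rule; the number of vowels is.
"tew" has 1 vowel. The stems with 1 vowel (poh → pipoh, tow → pitow, vir → pivir) add the prefix pi-.
So tew → pitew.

pitew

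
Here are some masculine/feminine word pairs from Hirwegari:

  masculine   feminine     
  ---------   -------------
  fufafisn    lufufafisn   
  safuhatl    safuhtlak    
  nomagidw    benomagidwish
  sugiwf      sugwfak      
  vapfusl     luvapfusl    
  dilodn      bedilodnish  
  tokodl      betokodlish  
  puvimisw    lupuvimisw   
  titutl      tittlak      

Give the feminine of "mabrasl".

lumabrasl

vapfusl and tokodl both end in -l yet inflect differently (luvapfusl, betokodlish), so the final letter is not what conditions the rule; the second-to-last letter is.
"mabrasl" has second-to-last letter 's'. The stems whose second-to-last letter is 's' (fufafisn → lufufafisn, vapfusl → luvapfusl, puvimisw → lupuvimisw) add the prefix lu-.
The other patterns: stems whose second-to-last letter is 'd' add be- … -ish around the stem; stems whose second-to-last letter is 't' or 'w' delete the last vowel and add -ak.
So mabrasl → lumabrasl.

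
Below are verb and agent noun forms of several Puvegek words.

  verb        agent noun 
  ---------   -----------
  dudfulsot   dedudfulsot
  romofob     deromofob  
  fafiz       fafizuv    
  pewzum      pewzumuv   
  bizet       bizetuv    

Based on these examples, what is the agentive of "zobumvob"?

dezobumvob

dudfulsot and bizet both end in -t yet inflect differently (dedudfulsot, bizetuv), so the final letter is not what conditions the rule; the last vowel is.
"zobumvob" has last vowel 'o'. The stems whose last vowel is 'o' (dudfulsot → dedudfulsot, romofob → deromofob) add the prefix de-.
So zobumvob → dezobumvob.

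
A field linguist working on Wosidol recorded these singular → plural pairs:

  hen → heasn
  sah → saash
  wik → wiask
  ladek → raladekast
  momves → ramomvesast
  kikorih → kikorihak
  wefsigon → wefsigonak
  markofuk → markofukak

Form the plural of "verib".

raveribast

wik and ladek both end in -k yet inflect differently (wiask, raladekast), so the final letter is not what conditions the rule; the number of vowels is.
"verib" has 2 vowels. The stems with 2 vowels (ladek → raladekast, momves → ramomvesast) add ra- … -ast around the stem.
The other patterns: stems with 1 vowel insert -as- after the first vowel; stems with 3 vowels add -ak.
So verib → raveribast.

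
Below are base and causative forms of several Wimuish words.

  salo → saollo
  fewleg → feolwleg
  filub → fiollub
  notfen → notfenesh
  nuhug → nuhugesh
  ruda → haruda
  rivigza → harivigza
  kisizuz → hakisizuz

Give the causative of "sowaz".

soolwaz

"sowaz" begins with s-. The one such stem in the data (salo → saollo) inserts -ol- after the first vowel (as do fewleg, filub), so the same rule applies.
So sowaz → soolwaz.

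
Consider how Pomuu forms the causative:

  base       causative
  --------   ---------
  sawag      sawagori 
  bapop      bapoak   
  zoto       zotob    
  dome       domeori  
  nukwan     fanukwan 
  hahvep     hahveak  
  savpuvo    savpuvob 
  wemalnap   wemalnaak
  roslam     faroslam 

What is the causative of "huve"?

wemalnap and sawag both have last vowel 'a' yet inflect differently (wemalnaak, sawagori), so the last vowel is not what conditions the rule; the final letter is.
"huve" ends in -e. The one such stem in the data (dome → domeori) adds -ori, so the same rule applies.
The other patterns: stems ending in -p drop the final letter and add -ak; stems ending in -o drop the final letter and add -ob; stems ending in -m or -n add the prefix fa-.
So huve → huveori.

huveori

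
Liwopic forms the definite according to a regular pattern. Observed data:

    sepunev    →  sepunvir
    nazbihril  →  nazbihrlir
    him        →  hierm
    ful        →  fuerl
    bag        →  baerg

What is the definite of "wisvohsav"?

wisvohsvir

nazbihril and ful both end in -l yet inflect differently (nazbihrlir, fuerl), so the final letter is not what conditions the rule; the number of vowels is.
"wisvohsav" has 3 vowels. The stems with 3 vowels (sepunev → sepunvir, nazbihril → nazbihrlir) delete the last vowel and add -ir.
So wisvohsav → wisvohsvir.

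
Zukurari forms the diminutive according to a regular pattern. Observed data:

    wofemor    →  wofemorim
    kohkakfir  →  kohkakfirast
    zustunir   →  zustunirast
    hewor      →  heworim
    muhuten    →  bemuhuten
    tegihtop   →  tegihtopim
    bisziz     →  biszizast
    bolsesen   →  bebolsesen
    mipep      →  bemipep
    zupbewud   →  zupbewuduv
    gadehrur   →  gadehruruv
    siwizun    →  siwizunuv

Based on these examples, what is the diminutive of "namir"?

namirast

mipep and tegihtop both end in -p yet inflect differently (bemipep, tegihtopim), so the final letter is not what conditions the rule; the last vowel is.
"namir" has last vowel 'i'. The stems whose last vowel is 'i' (bisziz → biszizast, zustunir → zustunirast, kohkakfir → kohkakfirast) add -ast.
The other patterns: stems whose last vowel is 'e' add the prefix be-; stems whose last vowel is 'o' add -im; stems whose last vowel is 'u' add -uv.
So namir → namirast.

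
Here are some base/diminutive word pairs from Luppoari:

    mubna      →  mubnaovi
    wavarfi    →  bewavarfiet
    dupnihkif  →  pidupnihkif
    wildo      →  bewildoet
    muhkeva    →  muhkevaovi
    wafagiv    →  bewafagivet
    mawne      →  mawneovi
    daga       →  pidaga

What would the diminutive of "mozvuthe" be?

mozvutheovi

muhkeva and daga both end in -a yet inflect differently (muhkevaovi, pidaga), so the final letter is not what conditions the rule; the first letter is.
"mozvuthe" begins with m-. The stems beginning with m- (muhkeva → muhkevaovi, mawne → mawneovi, mubna → mubnaovi) add -ovi.
The other patterns: stems beginning with d- add the prefix pi-; stems beginning with w- add be- … -et around the stem.
So mozvuthe → mozvutheovi.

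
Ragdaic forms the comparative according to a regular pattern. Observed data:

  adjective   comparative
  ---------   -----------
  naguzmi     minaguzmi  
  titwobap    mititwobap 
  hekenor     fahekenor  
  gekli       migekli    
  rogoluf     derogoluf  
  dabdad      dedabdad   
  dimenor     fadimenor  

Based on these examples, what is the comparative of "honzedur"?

fahonzedur

titwobap and dabdad both have last vowel 'a' yet inflect differently (mititwobap, dedabdad), so the last vowel is not what conditions the rule; the final letter is.
"honzedur" ends in -r. The stems ending in -r (hekenor → fahekenor, dimenor → fadimenor) add the prefix fa-.
The other patterns: stems ending in -i or -p add the prefix mi-; stems ending in -d or -f add the prefix de-.
So honzedur → fahonzedur.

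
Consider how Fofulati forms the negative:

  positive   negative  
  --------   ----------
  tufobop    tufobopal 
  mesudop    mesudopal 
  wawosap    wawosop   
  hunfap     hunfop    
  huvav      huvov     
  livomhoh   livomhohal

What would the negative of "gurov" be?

mesudop and hunfap both end in -p yet inflect differently (mesudopal, hunfop), so the final letter is not what conditions the rule; the last vowel is.
"gurov" has last vowel 'o'. The stems whose last vowel is 'o' (livomhoh → livomhohal, mesudop → mesudopal, tufobop → tufobopal) add -al.
The other pattern: stems whose last vowel is 'a' change the last vowel to 'o'.
So gurov → guroval.

guroval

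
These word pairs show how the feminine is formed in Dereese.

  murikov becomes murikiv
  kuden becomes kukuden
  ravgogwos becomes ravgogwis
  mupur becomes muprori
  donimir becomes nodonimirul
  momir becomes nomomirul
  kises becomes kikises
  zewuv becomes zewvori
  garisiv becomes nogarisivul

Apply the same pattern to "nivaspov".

zewuv and garisiv both end in -v yet inflect differently (zewvori, nogarisivul), so the final letter is not what conditions the rule; the last vowel is.
"nivaspov" has last vowel 'o'. The stems whose last vowel is 'o' (ravgogwos → ravgogwis, murikov → murikiv) change the last vowel to 'i'.
The other patterns: stems whose last vowel is 'u' delete the last vowel and add -ori; stems whose last vowel is 'i' add no- … -ul around the stem; stems whose last vowel is 'e' repeat the first consonant+vowel as a prefix.
So nivaspov → nivaspiv.

nivaspiv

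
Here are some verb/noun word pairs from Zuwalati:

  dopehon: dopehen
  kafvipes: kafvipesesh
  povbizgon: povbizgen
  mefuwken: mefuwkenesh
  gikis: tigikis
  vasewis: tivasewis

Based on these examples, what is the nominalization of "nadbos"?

nadbes

kafvipes and vasewis both end in -s yet inflect differently (kafvipesesh, tivasewis), so the final letter is not what conditions the rule; the last vowel is.
"nadbos" has last vowel 'o'. The stems whose last vowel is 'o' (dopehon → dopehen, povbizgon → povbizgen) change the last vowel to 'e'.
So nadbos → nadbes.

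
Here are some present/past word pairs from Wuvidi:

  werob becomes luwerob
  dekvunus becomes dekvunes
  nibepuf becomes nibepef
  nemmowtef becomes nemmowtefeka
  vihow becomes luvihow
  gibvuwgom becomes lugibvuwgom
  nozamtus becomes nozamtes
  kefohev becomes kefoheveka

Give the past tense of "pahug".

nibepuf and nemmowtef both end in -f yet inflect differently (nibepef, nemmowtefeka), so the final letter is not what conditions the rule; the last vowel is.
"pahug" has last vowel 'u'. The stems whose last vowel is 'u' (nozamtus → nozamtes, dekvunus → dekvunes, nibepuf → nibepef) change the last vowel to 'e'.
So pahug → paheg.

paheg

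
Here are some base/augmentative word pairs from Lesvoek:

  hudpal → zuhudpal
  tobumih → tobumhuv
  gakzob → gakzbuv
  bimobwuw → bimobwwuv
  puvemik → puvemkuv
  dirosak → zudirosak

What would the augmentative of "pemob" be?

"pemob" has last vowel 'o'. The one such stem in the data (gakzob → gakzbuv) deletes the last vowel and adds -uv (as do puvemik, bimobwuw), so the same rule applies.
The other pattern: stems whose last vowel is 'a' add the prefix zu-.
So pemob → pembuv.

pembuv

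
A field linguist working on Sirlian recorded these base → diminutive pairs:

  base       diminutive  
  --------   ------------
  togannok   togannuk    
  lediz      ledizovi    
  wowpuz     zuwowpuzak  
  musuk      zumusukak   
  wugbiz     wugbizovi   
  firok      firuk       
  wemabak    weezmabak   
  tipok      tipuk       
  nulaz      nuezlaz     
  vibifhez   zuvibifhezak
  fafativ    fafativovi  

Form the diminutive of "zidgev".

"zidgev" has last vowel 'e'. The one such stem in the data (vibifhez → zuvibifhezak) adds zu- … -ak around the stem, so the same rule applies.
The other patterns: stems whose last vowel is 'i' add -ovi; stems whose last vowel is 'o' change the last vowel to 'u'; stems whose last vowel is 'a' insert -ez- after the first vowel.
So zidgev → zuzidgevak.

zuzidgevak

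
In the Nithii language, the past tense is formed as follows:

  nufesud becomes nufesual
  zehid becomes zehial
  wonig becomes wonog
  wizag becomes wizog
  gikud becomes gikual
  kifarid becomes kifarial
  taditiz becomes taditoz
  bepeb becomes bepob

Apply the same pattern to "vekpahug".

vekpahog

kifarid and wonig both have last vowel 'i' yet inflect differently (kifarial, wonog), so the last vowel is not what conditions the rule; the final letter is.
"vekpahug" ends in -g. The stems ending in -g (wizag → wizog, wonig → wonog) change the last vowel to 'o'.
The other pattern: stems ending in -d drop the final letter and add -al.
So vekpahug → vekpahog.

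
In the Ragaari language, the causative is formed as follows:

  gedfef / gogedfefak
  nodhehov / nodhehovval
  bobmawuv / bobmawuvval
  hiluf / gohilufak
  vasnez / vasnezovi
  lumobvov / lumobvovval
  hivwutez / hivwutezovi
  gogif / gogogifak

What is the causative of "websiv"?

websivval

hiluf and bobmawuv both have last vowel 'u' yet inflect differently (gohilufak, bobmawuvval), so the last vowel is not what conditions the rule; the final letter is.
"websiv" ends in -v. The stems ending in -v (lumobvov → lumobvovval, nodhehov → nodhehovval, bobmawuv → bobmawuvval) double the final consonant and add -al.
So websiv → websivval.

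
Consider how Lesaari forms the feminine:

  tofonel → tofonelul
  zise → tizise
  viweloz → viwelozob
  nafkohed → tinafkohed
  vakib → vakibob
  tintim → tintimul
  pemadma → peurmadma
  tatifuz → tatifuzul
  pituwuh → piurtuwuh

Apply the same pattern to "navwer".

tinavwer

tatifuz and viweloz both end in -z yet inflect differently (tatifuzul, viwelozob), so the final letter is not what conditions the rule; the first letter is.
"navwer" begins with n-. The one such stem in the data (nafkohed → tinafkohed) adds the prefix ti-, so the same rule applies.
So navwer → tinavwer.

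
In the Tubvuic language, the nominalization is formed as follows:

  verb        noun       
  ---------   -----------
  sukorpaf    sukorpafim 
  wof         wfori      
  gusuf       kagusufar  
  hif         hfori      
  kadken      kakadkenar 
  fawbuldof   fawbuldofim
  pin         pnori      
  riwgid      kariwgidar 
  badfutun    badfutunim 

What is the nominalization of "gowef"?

kagowefar

"gowef" has 2 vowels. The stems with 2 vowels (riwgid → kariwgidar, kadken → kakadkenar, gusuf → kagusufar) add ka- … -ar around the stem.
The other patterns: stems with 1 vowel delete the last vowel and add -ori; stems with 3 vowels add -im.
So gowef → kagowefar.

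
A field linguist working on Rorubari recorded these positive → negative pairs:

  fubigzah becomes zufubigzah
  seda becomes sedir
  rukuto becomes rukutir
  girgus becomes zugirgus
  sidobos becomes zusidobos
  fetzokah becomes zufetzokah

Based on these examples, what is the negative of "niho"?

nihir

seda and fetzokah both have last vowel 'a' yet inflect differently (sedir, zufetzokah), so the last vowel is not what conditions the rule; whether the stem ends in a vowel or a consonant is.
"niho" ends in a vowel. The stems ending in a vowel (rukuto → rukutir, seda → sedir) drop the final letter and add -ir.
So niho → nihir.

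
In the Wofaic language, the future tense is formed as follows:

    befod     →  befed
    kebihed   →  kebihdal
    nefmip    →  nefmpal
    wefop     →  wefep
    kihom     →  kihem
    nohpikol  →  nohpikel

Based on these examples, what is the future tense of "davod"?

befod and kebihed both end in -d yet inflect differently (befed, kebihdal), so the final letter is not what conditions the rule; the last vowel is.
"davod" has last vowel 'o'. The stems whose last vowel is 'o' (nohpikol → nohpikel, befod → befed, wefop → wefep) change the last vowel to 'e'.
So davod → daved.

daved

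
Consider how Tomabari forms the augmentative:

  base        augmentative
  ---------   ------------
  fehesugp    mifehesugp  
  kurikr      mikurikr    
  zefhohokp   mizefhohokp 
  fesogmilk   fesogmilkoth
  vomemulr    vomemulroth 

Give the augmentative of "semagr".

vomemulr and kurikr both end in -r yet inflect differently (vomemulroth, mikurikr), so the final letter is not what conditions the rule; the second-to-last letter is.
"semagr" has second-to-last letter 'g'. The one such stem in the data (fehesugp → mifehesugp) adds the prefix mi-, so the same rule applies.
The other pattern: stems whose second-to-last letter is 'l' add -oth.
So semagr → misemagr.

misemagr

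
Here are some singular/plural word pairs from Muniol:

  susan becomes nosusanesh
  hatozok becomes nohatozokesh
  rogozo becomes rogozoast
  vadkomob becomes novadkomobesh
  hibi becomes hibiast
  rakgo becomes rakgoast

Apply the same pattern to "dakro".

"dakro" ends in a vowel. The stems ending in a vowel (hibi → hibiast, rogozo → rogozoast, rakgo → rakgoast) add -ast.
So dakro → dakroast.

dakroast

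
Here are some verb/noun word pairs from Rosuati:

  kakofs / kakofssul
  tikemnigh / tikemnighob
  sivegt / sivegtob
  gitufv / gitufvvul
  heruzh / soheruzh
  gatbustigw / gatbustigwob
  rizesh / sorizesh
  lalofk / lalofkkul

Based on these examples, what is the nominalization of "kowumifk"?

"kowumifk" has second-to-last letter 'f'. The stems whose second-to-last letter is 'f' (gitufv → gitufvvul, lalofk → lalofkkul, kakofs → kakofssul) double the final consonant and add -ul.
The other patterns: stems whose second-to-last letter is 'g' add -ob; stems whose second-to-last letter is 's' or 'z' add the prefix so-.
So kowumifk → kowumifkkul.

kowumifkkul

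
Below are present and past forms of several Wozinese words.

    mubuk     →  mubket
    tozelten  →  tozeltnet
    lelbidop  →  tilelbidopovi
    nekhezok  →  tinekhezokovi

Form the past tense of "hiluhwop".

"hiluhwop" has last vowel 'o'. The stems whose last vowel is 'o' (lelbidop → tilelbidopovi, nekhezok → tinekhezokovi) add ti- … -ovi around the stem.
So hiluhwop → tihiluhwopovi.

tihiluhwopovi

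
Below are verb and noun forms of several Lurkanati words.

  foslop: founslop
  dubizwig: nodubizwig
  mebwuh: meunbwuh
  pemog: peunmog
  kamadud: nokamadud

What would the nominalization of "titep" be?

tiuntep

pemog and dubizwig both end in -g yet inflect differently (peunmog, nodubizwig), so the final letter is not what conditions the rule; the number of vowels is.
"titep" has 2 vowels. The stems with 2 vowels (pemog → peunmog, mebwuh → meunbwuh, foslop → founslop) insert -un- after the first vowel.
So titep → tiuntep.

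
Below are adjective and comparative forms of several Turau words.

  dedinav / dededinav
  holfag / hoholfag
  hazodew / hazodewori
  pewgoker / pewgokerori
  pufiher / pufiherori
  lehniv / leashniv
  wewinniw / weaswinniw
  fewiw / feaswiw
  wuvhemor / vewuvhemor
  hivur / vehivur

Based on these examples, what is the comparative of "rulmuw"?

verulmuw

"rulmuw" has last vowel 'u'. The one such stem in the data (hivur → vehivur) adds the prefix ve-, so the same rule applies.
The other patterns: stems whose last vowel is 'a' repeat the first consonant+vowel as a prefix; stems whose last vowel is 'e' add -ori; stems whose last vowel is 'i' insert -as- after the first vowel.
So rulmuw → verulmuw.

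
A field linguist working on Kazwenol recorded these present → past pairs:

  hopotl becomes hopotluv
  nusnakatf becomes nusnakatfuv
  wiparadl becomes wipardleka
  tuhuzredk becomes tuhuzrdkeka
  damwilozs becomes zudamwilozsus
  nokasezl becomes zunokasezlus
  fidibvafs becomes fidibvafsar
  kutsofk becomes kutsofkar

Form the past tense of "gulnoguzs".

hopotl and wiparadl both end in -l yet inflect differently (hopotluv, wipardleka), so the final letter is not what conditions the rule; the second-to-last letter is.
"gulnoguzs" has second-to-last letter 'z'. The stems whose second-to-last letter is 'z' (damwilozs → zudamwilozsus, nokasezl → zunokasezlus) add zu- … -us around the stem.
The other patterns: stems whose second-to-last letter is 't' add -uv; stems whose second-to-last letter is 'd' delete the last vowel and add -eka; stems whose second-to-last letter is 'f' add -ar.
So gulnoguzs → zugulnoguzsus.

zugulnoguzsus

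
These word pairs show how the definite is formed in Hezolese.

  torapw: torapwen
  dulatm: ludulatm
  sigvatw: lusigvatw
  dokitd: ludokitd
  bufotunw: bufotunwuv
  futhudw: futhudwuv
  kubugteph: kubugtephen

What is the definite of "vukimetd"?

"vukimetd" has second-to-last letter 't'. The stems whose second-to-last letter is 't' (dulatm → ludulatm, sigvatw → lusigvatw, dokitd → ludokitd) add the prefix lu-.
So vukimetd → luvukimetd.

luvukimetd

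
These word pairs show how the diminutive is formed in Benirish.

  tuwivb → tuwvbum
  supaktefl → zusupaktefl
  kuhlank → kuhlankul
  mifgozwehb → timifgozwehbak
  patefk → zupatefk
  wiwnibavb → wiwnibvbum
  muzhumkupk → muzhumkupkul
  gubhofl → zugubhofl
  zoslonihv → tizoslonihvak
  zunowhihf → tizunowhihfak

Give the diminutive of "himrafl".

zuhimrafl

tuwivb and mifgozwehb both end in -b yet inflect differently (tuwvbum, timifgozwehbak), so the final letter is not what conditions the rule; the second-to-last letter is.
"himrafl" has second-to-last letter 'f'. The stems whose second-to-last letter is 'f' (patefk → zupatefk, supaktefl → zusupaktefl, gubhofl → zugubhofl) add the prefix zu-.
The other patterns: stems whose second-to-last letter is 'v' delete the last vowel and add -um; stems whose second-to-last letter is 'h' add ti- … -ak around the stem; stems whose second-to-last letter is 'n' or 'p' add -ul.
So himrafl → zuhimrafl.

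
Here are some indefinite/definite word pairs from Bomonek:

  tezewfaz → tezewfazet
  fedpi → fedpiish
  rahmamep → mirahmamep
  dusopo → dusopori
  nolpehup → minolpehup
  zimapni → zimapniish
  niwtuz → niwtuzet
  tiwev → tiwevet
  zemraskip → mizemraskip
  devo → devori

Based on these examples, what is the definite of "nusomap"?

zemraskip and fedpi both have last vowel 'i' yet inflect differently (mizemraskip, fedpiish), so the last vowel is not what conditions the rule; the final letter is.
"nusomap" ends in -p. The stems ending in -p (nolpehup → minolpehup, rahmamep → mirahmamep, zemraskip → mizemraskip) add the prefix mi-.
The other patterns: stems ending in -o drop the final letter and add -ori; stems ending in -i add -ish; stems ending in -v or -z add -et.
So nusomap → minusomap.

minusomap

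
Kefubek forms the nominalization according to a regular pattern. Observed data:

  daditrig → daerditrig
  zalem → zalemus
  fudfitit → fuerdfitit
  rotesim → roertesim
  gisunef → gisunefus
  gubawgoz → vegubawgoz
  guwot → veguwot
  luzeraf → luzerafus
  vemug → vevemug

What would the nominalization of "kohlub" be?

vekohlub

daditrig and vemug both end in -g yet inflect differently (daerditrig, vevemug), so the final letter is not what conditions the rule; the last vowel is.
"kohlub" has last vowel 'u'. The one such stem in the data (vemug → vevemug) adds the prefix ve-, so the same rule applies.
The other patterns: stems whose last vowel is 'i' insert -er- after the first vowel; stems whose last vowel is 'a' or 'e' add -us.
So kohlub → vekohlub.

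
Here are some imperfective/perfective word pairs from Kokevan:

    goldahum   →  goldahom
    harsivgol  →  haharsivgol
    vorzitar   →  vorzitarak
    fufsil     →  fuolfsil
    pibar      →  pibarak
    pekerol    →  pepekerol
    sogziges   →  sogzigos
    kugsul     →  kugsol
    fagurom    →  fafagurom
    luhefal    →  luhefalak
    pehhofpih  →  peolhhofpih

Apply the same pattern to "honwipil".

luhefal and fufsil both end in -l yet inflect differently (luhefalak, fuolfsil), so the final letter is not what conditions the rule; the last vowel is.
"honwipil" has last vowel 'i'. The stems whose last vowel is 'i' (pehhofpih → peolhhofpih, fufsil → fuolfsil) insert -ol- after the first vowel.
The other patterns: stems whose last vowel is 'a' add -ak; stems whose last vowel is 'o' repeat the first consonant+vowel as a prefix; stems whose last vowel is 'e' or 'u' change the last vowel to 'o'.
So honwipil → hoolnwipil.

hoolnwipil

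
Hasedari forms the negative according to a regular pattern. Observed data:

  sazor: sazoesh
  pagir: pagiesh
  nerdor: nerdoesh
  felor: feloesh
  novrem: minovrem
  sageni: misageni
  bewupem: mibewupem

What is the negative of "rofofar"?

rofofaesh

"rofofar" ends in -r. The stems ending in -r (sazor → sazoesh, pagir → pagiesh, nerdor → nerdoesh) drop the final letter and add -esh.
The other pattern: stems ending in -i or -m add the prefix mi-.
So rofofar → rofofaesh.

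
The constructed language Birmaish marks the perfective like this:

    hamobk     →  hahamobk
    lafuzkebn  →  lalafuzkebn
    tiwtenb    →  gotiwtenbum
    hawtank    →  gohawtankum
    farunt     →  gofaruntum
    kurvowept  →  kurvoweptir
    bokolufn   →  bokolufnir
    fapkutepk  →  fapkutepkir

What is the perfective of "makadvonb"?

gomakadvonbum

hamobk and hawtank both end in -k yet inflect differently (hahamobk, gohawtankum), so the final letter is not what conditions the rule; the second-to-last letter is.
"makadvonb" has second-to-last letter 'n'. The stems whose second-to-last letter is 'n' (tiwtenb → gotiwtenbum, hawtank → gohawtankum, farunt → gofaruntum) add go- … -um around the stem.
So makadvonb → gomakadvonbum.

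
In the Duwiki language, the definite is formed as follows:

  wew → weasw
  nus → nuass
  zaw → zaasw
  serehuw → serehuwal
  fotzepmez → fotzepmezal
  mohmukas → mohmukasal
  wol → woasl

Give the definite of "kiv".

kiasv

serehuw and zaw both end in -w yet inflect differently (serehuwal, zaasw), so the final letter is not what conditions the rule; the number of vowels is.
"kiv" has 1 vowel. The stems with 1 vowel (zaw → zaasw, nus → nuass, wol → woasl) insert -as- after the first vowel.
The other pattern: stems with 3 vowels add -al.
So kiv → kiasv.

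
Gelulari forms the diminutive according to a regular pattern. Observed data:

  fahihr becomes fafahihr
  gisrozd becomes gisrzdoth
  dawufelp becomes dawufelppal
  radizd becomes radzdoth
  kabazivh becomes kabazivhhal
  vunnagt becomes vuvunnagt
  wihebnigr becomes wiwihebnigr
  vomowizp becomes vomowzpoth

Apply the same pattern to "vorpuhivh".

vorpuhivhhal

"vorpuhivh" has second-to-last letter 'v'. The one such stem in the data (kabazivh → kabazivhhal) doubles the final consonant and adds -al (as does dawufelp), so the same rule applies.
So vorpuhivh → vorpuhivhhal.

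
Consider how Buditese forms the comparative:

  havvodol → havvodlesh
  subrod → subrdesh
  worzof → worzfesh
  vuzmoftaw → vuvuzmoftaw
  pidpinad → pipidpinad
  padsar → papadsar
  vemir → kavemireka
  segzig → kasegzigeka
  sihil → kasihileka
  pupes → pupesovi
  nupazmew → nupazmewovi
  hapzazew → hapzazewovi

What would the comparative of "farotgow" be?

farotgwesh

"farotgow" has last vowel 'o'. The stems whose last vowel is 'o' (havvodol → havvodlesh, subrod → subrdesh, worzof → worzfesh) delete the last vowel and add -esh.
The other patterns: stems whose last vowel is 'a' repeat the first consonant+vowel as a prefix; stems whose last vowel is 'i' add ka- … -eka around the stem; stems whose last vowel is 'e' add -ovi.
So farotgow → farotgwesh.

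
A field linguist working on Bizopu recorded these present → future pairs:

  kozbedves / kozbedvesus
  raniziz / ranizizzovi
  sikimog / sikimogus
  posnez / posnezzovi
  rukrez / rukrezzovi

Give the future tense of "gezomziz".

gezomzizzovi

rukrez and kozbedves both have last vowel 'e' yet inflect differently (rukrezzovi, kozbedvesus), so the last vowel is not what conditions the rule; the final letter is.
"gezomziz" ends in -z. The stems ending in -z (rukrez → rukrezzovi, raniziz → ranizizzovi, posnez → posnezzovi) double the final consonant and add -ovi.
The other pattern: stems ending in -g or -s add -us.
So gezomziz → gezomzizzovi.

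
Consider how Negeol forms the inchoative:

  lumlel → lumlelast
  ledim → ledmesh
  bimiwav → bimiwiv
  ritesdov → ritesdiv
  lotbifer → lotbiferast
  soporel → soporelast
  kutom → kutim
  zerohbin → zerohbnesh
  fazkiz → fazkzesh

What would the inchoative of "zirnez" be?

ledim and kutom both end in -m yet inflect differently (ledmesh, kutim), so the final letter is not what conditions the rule; the last vowel is.
"zirnez" has last vowel 'e'. The stems whose last vowel is 'e' (soporel → soporelast, lumlel → lumlelast, lotbifer → lotbiferast) add -ast.
The other patterns: stems whose last vowel is 'i' delete the last vowel and add -esh; stems whose last vowel is 'a' or 'o' change the last vowel to 'i'.
So zirnez → zirnezast.

zirnezast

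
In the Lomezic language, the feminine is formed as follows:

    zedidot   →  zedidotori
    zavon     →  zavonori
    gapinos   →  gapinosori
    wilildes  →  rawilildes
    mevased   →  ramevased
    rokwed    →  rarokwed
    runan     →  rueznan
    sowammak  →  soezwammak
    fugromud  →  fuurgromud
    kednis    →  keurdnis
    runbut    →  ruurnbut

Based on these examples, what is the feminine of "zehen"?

razehen

gapinos and wilildes both end in -s yet inflect differently (gapinosori, rawilildes), so the final letter is not what conditions the rule; the last vowel is.
"zehen" has last vowel 'e'. The stems whose last vowel is 'e' (wilildes → rawilildes, mevased → ramevased, rokwed → rarokwed) add the prefix ra-.
The other patterns: stems whose last vowel is 'o' add -ori; stems whose last vowel is 'a' insert -ez- after the first vowel; stems whose last vowel is 'i' or 'u' insert -ur- after the first vowel.
So zehen → razehen.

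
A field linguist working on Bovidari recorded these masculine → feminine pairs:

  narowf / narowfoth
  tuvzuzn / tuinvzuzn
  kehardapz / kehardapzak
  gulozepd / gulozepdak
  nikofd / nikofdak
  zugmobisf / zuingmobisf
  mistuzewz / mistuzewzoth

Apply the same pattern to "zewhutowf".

"zewhutowf" has second-to-last letter 'w'. The stems whose second-to-last letter is 'w' (mistuzewz → mistuzewzoth, narowf → narowfoth) add -oth.
So zewhutowf → zewhutowfoth.

zewhutowfoth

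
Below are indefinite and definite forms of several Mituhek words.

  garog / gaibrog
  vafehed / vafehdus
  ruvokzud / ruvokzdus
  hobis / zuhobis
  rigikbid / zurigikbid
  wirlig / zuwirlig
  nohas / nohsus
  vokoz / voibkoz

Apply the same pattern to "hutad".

hutdus

"hutad" has last vowel 'a'. The one such stem in the data (nohas → nohsus) deletes the last vowel and adds -us (as do vafehed, ruvokzud), so the same rule applies.
So hutad → hutdus.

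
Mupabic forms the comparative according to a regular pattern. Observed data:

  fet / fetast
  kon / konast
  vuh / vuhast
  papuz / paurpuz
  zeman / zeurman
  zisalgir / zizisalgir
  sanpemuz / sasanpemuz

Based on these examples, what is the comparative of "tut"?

kon and zeman both end in -n yet inflect differently (konast, zeurman), so the final letter is not what conditions the rule; the number of vowels is.
"tut" has 1 vowel. The stems with 1 vowel (fet → fetast, kon → konast, vuh → vuhast) add -ast.
So tut → tutast.

tutast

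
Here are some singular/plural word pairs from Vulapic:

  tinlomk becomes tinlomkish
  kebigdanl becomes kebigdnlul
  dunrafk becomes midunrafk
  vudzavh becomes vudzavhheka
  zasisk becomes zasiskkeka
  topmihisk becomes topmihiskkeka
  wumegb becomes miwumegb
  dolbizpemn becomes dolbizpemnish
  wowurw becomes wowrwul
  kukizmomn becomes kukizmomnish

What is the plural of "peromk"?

peromkish

"peromk" has second-to-last letter 'm'. The stems whose second-to-last letter is 'm' (kukizmomn → kukizmomnish, tinlomk → tinlomkish, dolbizpemn → dolbizpemnish) add -ish.
The other patterns: stems whose second-to-last letter is 's' or 'v' double the final consonant and add -eka; stems whose second-to-last letter is 'f' or 'g' add the prefix mi-; stems whose second-to-last letter is 'n' or 'r' delete the last vowel and add -ul.
So peromk → peromkish.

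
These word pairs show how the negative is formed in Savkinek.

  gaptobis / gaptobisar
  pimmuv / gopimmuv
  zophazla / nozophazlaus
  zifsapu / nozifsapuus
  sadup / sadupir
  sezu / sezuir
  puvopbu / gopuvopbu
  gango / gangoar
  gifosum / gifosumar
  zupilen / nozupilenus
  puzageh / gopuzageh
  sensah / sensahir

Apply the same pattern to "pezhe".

gopezhe

zifsapu and puvopbu both end in -u yet inflect differently (nozifsapuus, gopuvopbu), so the final letter is not what conditions the rule; the first letter is.
"pezhe" begins with p-. The stems beginning with p- (pimmuv → gopimmuv, puzageh → gopuzageh, puvopbu → gopuvopbu) add the prefix go-.
So pezhe → gopezhe.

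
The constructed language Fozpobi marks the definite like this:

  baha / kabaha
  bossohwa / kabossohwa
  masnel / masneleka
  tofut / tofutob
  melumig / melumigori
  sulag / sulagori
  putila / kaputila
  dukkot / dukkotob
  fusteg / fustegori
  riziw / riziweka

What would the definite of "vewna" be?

kavewna

baha and sulag both have last vowel 'a' yet inflect differently (kabaha, sulagori), so the last vowel is not what conditions the rule; the final letter is.
"vewna" ends in -a. The stems ending in -a (baha → kabaha, putila → kaputila, bossohwa → kabossohwa) add the prefix ka-.
The other patterns: stems ending in -g add -ori; stems ending in -l or -w add -eka; stems ending in -t add -ob.
So vewna → kavewna.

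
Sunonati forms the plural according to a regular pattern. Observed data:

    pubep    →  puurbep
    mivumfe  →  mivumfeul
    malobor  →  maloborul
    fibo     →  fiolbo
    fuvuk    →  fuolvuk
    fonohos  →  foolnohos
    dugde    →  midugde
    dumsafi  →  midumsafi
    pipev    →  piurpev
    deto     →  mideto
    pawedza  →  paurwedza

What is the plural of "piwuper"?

piurwuper

"piwuper" begins with p-. The stems beginning with p- (pipev → piurpev, pawedza → paurwedza, pubep → puurbep) insert -ur- after the first vowel.
The other patterns: stems beginning with d- add the prefix mi-; stems beginning with f- insert -ol- after the first vowel; stems beginning with m- add -ul.
So piwuper → piurwuper.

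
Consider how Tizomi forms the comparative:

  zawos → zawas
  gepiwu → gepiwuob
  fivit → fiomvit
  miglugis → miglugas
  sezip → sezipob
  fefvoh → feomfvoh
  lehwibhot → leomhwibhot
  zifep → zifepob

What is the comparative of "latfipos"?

sezip and miglugis both have last vowel 'i' yet inflect differently (sezipob, miglugas), so the last vowel is not what conditions the rule; the final letter is.
"latfipos" ends in -s. The stems ending in -s (zawos → zawas, miglugis → miglugas) change the last vowel to 'a'.
The other patterns: stems ending in -p or -u add -ob; stems ending in -h or -t insert -om- after the first vowel.
So latfipos → latfipas.

latfipas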